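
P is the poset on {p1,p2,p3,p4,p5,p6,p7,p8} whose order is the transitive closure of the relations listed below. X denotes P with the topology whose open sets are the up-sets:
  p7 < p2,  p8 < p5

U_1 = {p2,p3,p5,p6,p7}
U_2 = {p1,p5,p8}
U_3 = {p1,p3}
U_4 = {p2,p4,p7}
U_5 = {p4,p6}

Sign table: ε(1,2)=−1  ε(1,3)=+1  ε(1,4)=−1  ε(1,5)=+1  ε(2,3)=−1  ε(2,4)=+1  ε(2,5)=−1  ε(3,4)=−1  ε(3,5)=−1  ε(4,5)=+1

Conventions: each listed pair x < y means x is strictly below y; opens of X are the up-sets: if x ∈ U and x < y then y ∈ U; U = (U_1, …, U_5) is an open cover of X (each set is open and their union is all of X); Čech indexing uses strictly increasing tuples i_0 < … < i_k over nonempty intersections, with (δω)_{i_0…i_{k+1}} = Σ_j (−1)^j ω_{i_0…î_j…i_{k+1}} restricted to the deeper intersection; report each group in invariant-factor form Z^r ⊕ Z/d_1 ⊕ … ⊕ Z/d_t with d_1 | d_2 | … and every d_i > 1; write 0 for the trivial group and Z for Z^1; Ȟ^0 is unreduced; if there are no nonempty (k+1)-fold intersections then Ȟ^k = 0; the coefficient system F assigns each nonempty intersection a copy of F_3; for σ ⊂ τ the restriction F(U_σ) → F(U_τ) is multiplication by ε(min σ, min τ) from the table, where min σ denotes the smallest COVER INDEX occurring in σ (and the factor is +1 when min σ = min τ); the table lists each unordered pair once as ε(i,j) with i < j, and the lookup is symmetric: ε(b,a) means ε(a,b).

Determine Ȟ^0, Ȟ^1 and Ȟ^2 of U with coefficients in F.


nerve of the cover:
  U12={p5} U13={p3} U14={p2,p7} U15={p6} U23={p1} U45={p4}
C dims 5,6; δ0: rk_F3 5
Ȟ^0 = (5 − 5) − 0 = 0, so Ȟ^0 ≅ 0
Ȟ^1 = (6 − 0) − 5 = 1, so Ȟ^1 ≅ Z/3
Ȟ^2 = (0 − 0) − 0 = 0, so Ȟ^2 ≅ 0

Ȟ^0 ≅ 0, Ȟ^1 ≅ Z/3 and Ȟ^2 ≅ 0


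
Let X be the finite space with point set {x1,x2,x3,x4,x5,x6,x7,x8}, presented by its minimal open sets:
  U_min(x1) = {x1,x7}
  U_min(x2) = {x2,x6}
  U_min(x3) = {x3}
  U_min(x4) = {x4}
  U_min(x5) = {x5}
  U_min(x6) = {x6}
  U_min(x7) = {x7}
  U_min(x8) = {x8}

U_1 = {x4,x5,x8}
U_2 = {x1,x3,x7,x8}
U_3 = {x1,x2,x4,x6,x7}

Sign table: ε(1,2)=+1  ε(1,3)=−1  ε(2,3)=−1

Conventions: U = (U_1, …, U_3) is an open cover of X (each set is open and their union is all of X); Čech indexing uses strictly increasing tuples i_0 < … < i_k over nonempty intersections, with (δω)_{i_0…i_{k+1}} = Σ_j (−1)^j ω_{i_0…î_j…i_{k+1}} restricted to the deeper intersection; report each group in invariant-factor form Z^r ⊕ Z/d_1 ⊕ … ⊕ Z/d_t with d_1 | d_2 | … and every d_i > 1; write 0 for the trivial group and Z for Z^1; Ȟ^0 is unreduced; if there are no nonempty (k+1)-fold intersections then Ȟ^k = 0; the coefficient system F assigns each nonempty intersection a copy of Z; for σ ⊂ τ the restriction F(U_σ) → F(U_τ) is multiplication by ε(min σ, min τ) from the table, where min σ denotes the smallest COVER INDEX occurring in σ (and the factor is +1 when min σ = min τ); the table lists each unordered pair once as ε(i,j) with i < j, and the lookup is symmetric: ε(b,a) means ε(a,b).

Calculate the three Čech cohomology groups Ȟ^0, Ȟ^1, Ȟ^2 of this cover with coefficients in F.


Ȟ^0 ≅ Z,  Ȟ^1 ≅ Z,  Ȟ^2 ≅ 0

nerve of the cover:
  U12={x8} U13={x4} U23={x1,x7}
C dims 3,3; δ0: rk 2, SNF 1^2
Ȟ^0 = (3 − 2) − 0 = 1, so Ȟ^0 ≅ Z
Ȟ^1 = (3 − 0) − 2 = 1, so Ȟ^1 ≅ Z
Ȟ^2 = (0 − 0) − 0 = 0, so Ȟ^2 ≅ 0


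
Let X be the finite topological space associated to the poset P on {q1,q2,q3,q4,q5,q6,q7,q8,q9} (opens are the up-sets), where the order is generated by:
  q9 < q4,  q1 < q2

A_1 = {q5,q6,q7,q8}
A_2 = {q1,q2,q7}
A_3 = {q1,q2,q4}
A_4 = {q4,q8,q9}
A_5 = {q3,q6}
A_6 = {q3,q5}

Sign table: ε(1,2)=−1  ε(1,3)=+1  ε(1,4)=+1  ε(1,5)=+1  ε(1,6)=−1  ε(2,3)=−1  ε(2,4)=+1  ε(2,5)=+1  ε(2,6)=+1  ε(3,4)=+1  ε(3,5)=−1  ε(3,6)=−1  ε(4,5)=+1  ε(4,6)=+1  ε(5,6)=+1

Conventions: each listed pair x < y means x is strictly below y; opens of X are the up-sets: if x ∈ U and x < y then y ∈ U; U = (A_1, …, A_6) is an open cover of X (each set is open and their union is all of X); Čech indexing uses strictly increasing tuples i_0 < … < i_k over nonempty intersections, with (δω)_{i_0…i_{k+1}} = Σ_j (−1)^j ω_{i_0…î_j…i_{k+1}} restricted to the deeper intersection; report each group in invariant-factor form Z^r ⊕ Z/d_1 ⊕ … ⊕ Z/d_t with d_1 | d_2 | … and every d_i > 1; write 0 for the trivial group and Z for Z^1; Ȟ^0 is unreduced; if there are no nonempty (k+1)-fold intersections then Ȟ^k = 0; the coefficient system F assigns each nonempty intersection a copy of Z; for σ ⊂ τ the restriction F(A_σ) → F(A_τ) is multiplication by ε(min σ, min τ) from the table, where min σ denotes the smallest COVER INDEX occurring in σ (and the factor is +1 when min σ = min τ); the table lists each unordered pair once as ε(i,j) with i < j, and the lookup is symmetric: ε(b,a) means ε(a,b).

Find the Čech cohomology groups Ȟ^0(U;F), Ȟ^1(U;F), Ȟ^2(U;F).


Ȟ^0 ≅ 0, Ȟ^1 ≅ Z ⊕ Z/2 and Ȟ^2 ≅ 0

intersection data:
  A12={q7} A14={q8} A15={q6} A16={q5} A23={q1,q2} A34={q4} A56={q3}
C dims 6,7; δ0: rk 6, SNF 1^5·2
Ȟ^0 = (6 − 6) − 0 = 0, so Ȟ^0 ≅ 0
Ȟ^1 = (7 − 0) − 6 = 1 plus torsion [2], so Ȟ^1 ≅ Z ⊕ Z/2
Ȟ^2 = (0 − 0) − 0 = 0, so Ȟ^2 ≅ 0


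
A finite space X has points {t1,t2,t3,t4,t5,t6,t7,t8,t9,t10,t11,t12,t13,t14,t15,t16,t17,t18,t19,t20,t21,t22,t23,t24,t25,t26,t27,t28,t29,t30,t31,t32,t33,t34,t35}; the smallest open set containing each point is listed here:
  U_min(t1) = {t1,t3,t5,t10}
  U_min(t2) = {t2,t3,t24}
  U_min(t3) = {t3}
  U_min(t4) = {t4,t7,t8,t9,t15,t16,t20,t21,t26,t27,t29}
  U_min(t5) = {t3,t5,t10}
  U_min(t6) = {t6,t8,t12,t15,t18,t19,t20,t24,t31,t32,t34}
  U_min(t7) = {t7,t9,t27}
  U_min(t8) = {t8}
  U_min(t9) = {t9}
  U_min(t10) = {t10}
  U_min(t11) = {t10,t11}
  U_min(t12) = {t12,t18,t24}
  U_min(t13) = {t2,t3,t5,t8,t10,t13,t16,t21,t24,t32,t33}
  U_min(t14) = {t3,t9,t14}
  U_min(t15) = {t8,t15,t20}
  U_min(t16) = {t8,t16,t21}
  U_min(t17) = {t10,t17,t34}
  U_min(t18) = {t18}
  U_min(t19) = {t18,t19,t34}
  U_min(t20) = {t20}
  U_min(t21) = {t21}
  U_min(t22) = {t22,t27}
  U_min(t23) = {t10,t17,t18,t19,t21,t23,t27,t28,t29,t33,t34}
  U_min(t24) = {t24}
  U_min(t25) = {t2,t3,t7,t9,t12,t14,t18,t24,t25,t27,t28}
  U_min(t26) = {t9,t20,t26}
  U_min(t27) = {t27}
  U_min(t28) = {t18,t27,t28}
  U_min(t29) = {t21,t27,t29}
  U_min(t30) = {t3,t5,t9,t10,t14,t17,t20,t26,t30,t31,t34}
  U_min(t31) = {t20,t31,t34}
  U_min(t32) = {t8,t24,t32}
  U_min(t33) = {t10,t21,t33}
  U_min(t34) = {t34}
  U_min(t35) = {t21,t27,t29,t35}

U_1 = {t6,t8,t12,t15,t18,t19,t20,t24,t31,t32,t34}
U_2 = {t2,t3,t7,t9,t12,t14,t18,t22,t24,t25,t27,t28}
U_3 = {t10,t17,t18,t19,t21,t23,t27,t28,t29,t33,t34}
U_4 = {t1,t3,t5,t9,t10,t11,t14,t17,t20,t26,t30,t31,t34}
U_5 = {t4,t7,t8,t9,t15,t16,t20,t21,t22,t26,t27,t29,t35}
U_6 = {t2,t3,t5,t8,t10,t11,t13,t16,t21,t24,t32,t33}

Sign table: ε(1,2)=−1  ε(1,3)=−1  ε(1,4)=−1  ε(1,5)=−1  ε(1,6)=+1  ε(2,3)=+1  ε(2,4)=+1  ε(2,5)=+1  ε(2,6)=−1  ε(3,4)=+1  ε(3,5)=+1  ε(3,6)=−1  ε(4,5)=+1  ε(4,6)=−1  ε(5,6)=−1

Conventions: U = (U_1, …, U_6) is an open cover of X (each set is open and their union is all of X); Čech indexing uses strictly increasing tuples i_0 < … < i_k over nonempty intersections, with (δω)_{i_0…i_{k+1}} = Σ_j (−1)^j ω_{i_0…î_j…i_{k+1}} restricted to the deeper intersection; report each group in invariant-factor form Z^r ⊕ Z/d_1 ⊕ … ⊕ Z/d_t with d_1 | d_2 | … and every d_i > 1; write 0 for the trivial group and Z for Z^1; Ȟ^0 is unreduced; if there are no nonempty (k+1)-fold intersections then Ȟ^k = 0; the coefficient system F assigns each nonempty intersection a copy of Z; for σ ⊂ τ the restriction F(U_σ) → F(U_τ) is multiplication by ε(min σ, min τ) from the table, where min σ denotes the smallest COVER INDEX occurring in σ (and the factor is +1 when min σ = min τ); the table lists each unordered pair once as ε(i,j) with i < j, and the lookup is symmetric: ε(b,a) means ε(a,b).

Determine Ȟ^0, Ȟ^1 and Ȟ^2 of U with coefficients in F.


nerve of the cover:
  U12={t12,t18,t24} U13={t18,t19,t34} U14={t20,t31,t34} U15={t8,t15,t20} U16={t8,t24,t32} U23={t18,t27,t28} U24={t3,t9,t14} U25={t7,t9,t22,t27} U26={t2,t3,t24} U34={t10,t17,t34} U35={t21,t27,t29} U36={t10,t21,t33} U45={t9,t20,t26} U46={t3,t5,t10,t11} U56={t8,t16,t21}
  U123={t18} U126={t24} U134={t34} U145={t20} U156={t8} U235={t27} U245={t9} U246={t3} U346={t10} U356={t21}
C dims 6,15,10; δ0: rk 5, SNF 1^5; δ1: rk 10, SNF 1^9·2
Ȟ^0 = (6 − 5) − 0 = 1, so Ȟ^0 ≅ Z
Ȟ^1 = (15 − 10) − 5 = 0, so Ȟ^1 ≅ 0
Ȟ^2 = (10 − 0) − 10 = 0 plus torsion [2], so Ȟ^2 ≅ Z/2

Ȟ^0 = Z; Ȟ^1 = 0; Ȟ^2 = Z/2


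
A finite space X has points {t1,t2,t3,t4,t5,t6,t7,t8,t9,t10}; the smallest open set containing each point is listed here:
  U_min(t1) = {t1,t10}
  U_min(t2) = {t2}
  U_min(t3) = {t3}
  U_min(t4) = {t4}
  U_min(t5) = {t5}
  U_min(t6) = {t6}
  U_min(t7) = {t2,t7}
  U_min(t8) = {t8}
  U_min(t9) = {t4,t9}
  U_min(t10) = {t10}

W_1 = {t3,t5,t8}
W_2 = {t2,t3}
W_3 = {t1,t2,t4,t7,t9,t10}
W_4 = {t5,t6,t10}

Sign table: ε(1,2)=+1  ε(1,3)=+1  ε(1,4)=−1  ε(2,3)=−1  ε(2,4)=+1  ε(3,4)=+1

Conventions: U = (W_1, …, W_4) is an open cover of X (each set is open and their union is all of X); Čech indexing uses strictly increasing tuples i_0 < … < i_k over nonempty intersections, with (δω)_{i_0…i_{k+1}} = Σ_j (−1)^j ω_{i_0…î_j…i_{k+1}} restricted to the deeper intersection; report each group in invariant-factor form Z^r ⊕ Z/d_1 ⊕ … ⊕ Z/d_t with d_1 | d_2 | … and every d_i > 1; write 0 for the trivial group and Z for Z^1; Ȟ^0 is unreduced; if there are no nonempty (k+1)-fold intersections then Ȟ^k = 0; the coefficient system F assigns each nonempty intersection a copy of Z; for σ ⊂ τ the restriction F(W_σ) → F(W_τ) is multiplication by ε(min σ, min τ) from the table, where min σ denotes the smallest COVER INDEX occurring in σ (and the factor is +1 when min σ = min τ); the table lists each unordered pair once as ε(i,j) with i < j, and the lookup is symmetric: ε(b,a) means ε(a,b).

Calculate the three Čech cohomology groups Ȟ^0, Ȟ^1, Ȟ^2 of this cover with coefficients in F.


Ȟ^0(U;F) ≅ Z, Ȟ^1(U;F) ≅ Z and Ȟ^2(U;F) ≅ 0

nerve simplices:
  W12={t3} W14={t5} W23={t2} W34={t10}
C dims 4,4; δ0: rk 3, SNF 1^3
degree 0: 4−3−0 = 1 → Ȟ^0 ≅ Z
degree 1: 4−0−3 = 1 → Ȟ^1 ≅ Z
degree 2: 0−0−0 = 0 → Ȟ^2 ≅ 0


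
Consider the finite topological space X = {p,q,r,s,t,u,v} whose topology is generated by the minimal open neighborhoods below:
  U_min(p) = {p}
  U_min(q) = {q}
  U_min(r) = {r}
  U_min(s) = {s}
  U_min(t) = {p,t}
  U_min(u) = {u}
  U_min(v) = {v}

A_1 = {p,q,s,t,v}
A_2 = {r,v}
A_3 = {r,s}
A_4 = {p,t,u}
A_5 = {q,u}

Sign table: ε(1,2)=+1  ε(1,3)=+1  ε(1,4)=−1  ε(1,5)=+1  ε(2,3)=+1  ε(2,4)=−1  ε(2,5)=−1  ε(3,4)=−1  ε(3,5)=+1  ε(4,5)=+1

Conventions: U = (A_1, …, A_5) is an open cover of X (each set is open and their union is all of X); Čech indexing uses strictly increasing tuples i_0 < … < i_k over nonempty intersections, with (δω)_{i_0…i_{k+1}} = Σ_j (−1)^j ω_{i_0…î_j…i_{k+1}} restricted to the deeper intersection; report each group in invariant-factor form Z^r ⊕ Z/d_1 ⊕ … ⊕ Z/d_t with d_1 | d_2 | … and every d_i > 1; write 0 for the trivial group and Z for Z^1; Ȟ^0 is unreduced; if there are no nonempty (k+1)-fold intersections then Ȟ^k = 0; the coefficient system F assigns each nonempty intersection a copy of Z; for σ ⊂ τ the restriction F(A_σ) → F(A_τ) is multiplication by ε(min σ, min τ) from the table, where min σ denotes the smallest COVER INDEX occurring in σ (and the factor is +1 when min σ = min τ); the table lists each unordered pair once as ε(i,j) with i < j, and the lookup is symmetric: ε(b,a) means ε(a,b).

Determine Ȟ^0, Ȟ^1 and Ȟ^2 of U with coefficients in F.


nonempty intersections:
  A12={v} A13={s} A14={p,t} A15={q} A23={r} A45={u}
C dims 5,6; δ0: rk 5, SNF 1^4·2
Ȟ^0: (5−5)−0=0 ⇒ 0
Ȟ^1: (6−0)−5=1 plus torsion [2] ⇒ Z ⊕ Z/2
Ȟ^2: (0−0)−0=0 ⇒ 0

Ȟ^0 ≅ 0, Ȟ^1 ≅ Z ⊕ Z/2, Ȟ^2 ≅ 0


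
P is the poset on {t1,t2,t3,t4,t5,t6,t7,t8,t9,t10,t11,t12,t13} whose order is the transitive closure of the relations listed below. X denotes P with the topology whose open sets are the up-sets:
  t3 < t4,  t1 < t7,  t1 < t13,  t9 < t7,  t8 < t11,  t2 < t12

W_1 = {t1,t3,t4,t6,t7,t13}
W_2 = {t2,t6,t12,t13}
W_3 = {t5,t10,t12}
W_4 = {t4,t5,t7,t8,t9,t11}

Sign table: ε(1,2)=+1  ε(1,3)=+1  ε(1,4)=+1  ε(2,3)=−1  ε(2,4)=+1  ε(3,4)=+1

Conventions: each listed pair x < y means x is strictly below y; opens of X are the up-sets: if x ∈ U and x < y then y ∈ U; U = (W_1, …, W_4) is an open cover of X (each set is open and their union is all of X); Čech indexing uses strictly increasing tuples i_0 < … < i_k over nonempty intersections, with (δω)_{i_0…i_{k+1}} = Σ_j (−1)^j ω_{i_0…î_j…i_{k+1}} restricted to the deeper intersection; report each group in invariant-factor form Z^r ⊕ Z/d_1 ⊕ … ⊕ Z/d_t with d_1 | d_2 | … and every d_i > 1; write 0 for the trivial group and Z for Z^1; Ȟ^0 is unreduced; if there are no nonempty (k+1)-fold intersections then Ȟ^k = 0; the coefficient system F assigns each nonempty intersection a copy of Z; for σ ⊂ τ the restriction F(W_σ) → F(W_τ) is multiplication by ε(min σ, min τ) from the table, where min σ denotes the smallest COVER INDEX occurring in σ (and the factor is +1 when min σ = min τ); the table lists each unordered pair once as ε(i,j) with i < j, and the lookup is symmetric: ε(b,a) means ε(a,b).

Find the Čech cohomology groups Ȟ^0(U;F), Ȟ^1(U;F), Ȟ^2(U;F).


nonempty overlaps:
  W12={t6,t13} W14={t4,t7} W23={t12} W34={t5}
C dims 4,4; δ0: rk 4, SNF 1^3·2
degree 0: 4−4−0 = 0 → Ȟ^0 ≅ 0
degree 1: 4−0−4 = 0 plus torsion [2] → Ȟ^1 ≅ Z/2
degree 2: 0−0−0 = 0 → Ȟ^2 ≅ 0

Ȟ^0 = 0, Ȟ^1 = Z/2 and Ȟ^2 = 0


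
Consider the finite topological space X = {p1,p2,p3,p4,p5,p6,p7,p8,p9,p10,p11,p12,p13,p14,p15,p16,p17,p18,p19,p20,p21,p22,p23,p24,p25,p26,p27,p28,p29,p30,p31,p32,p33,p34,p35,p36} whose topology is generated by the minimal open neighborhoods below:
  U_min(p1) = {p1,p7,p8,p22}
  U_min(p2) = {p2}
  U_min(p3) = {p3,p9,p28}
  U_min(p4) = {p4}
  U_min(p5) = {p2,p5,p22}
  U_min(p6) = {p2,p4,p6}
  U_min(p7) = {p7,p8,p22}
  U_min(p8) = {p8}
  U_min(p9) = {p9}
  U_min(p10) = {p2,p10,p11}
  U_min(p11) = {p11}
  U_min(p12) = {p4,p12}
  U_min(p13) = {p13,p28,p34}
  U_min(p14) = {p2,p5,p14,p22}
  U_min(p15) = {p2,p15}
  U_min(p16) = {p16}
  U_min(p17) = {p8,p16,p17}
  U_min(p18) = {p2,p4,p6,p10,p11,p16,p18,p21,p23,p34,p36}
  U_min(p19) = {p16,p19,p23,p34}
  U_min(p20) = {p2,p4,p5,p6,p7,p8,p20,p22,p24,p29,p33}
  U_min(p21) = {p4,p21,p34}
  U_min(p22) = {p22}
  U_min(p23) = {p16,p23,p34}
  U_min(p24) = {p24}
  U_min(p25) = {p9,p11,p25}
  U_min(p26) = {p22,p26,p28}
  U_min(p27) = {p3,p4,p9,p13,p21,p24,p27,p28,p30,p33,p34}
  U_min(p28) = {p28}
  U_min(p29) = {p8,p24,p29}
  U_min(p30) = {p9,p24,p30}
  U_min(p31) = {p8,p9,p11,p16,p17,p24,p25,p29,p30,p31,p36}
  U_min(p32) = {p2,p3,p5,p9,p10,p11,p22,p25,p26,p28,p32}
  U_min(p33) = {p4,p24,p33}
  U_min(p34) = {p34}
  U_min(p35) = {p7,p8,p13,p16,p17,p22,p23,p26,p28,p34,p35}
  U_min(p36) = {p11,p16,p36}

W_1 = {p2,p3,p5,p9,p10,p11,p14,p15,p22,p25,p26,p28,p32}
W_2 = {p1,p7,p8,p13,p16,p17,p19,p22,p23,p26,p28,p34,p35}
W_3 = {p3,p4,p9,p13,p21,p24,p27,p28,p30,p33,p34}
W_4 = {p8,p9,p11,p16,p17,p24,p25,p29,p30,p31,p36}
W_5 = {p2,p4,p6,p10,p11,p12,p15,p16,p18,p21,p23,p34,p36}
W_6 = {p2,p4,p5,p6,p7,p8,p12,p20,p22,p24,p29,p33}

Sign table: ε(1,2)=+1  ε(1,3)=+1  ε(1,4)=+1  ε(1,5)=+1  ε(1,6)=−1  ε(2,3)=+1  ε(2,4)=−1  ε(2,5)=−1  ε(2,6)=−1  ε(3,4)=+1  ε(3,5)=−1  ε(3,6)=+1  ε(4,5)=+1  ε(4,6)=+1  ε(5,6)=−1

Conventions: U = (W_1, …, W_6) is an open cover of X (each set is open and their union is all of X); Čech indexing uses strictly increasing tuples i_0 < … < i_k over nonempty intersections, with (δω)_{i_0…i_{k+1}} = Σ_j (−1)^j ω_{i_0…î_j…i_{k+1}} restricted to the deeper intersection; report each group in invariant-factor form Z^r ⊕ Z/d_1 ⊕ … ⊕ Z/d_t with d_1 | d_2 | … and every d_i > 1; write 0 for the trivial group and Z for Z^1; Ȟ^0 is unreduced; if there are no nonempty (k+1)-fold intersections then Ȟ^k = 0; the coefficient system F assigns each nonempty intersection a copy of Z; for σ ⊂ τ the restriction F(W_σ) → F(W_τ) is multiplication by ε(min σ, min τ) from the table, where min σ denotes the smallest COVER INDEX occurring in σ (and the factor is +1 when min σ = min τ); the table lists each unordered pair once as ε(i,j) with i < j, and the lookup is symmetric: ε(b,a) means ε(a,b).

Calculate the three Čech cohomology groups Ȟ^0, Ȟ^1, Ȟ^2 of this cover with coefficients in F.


nonempty intersections:
  W12={p22,p26,p28} W13={p3,p9,p28} W14={p9,p11,p25} W15={p2,p10,p11,p15} W16={p2,p5,p22} W23={p13,p28,p34} W24={p8,p16,p17} W25={p16,p23,p34} W26={p7,p8,p22} W34={p9,p24,p30} W35={p4,p21,p34} W36={p4,p24,p33} W45={p11,p16,p36} W46={p8,p24,p29} W56={p2,p4,p6,p12}
  W123={p28} W126={p22} W134={p9} W145={p11} W156={p2} W235={p34} W245={p16} W246={p8} W346={p24} W356={p4}
C dims 6,15,10; δ0: rk 6, SNF 1^5·2; δ1: rk 9, SNF 1^9
Ȟ^0: (6−6)−0=0 ⇒ 0
Ȟ^1: (15−9)−6=0 plus torsion [2] ⇒ Z/2
Ȟ^2: (10−0)−9=1 ⇒ Z

Ȟ^0 = 0; Ȟ^1 = Z/2; Ȟ^2 = Z


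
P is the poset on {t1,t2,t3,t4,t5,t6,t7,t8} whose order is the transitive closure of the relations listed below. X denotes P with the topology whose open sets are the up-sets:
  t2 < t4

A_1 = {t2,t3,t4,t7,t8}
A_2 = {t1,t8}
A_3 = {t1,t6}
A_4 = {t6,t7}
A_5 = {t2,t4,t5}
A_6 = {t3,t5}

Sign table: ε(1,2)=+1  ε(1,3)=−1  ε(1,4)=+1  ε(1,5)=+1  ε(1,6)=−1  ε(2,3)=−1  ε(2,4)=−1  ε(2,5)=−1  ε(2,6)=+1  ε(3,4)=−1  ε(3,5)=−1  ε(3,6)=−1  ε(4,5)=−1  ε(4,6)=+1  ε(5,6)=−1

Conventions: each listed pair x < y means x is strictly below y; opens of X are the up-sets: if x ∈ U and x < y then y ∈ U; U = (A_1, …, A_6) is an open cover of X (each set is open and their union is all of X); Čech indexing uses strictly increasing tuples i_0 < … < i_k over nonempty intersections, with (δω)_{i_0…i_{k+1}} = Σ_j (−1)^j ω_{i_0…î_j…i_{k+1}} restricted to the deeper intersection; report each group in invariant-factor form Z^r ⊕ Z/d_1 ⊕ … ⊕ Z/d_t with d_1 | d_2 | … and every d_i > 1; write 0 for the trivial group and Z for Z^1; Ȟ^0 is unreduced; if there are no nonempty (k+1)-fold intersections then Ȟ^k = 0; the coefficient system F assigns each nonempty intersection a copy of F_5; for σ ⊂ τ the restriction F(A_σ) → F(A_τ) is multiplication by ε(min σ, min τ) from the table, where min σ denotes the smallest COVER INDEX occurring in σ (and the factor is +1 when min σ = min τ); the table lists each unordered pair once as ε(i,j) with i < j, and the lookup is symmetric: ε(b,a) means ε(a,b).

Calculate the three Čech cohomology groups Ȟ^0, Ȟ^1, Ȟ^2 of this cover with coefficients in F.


Ȟ^0 ≅ Z/5,  Ȟ^1 ≅ Z/5 ⊕ Z/5,  Ȟ^2 ≅ 0

nerve of the cover:
  A12={t8} A14={t7} A15={t2,t4} A16={t3} A23={t1} A34={t6} A56={t5}
C dims 6,7; δ0: rk_F5 5
Ȟ^0 = (6 − 5) − 0 = 1, so Ȟ^0 ≅ Z/5
Ȟ^1 = (7 − 0) − 5 = 2, so Ȟ^1 ≅ Z/5 ⊕ Z/5
Ȟ^2 = (0 − 0) − 0 = 0, so Ȟ^2 ≅ 0


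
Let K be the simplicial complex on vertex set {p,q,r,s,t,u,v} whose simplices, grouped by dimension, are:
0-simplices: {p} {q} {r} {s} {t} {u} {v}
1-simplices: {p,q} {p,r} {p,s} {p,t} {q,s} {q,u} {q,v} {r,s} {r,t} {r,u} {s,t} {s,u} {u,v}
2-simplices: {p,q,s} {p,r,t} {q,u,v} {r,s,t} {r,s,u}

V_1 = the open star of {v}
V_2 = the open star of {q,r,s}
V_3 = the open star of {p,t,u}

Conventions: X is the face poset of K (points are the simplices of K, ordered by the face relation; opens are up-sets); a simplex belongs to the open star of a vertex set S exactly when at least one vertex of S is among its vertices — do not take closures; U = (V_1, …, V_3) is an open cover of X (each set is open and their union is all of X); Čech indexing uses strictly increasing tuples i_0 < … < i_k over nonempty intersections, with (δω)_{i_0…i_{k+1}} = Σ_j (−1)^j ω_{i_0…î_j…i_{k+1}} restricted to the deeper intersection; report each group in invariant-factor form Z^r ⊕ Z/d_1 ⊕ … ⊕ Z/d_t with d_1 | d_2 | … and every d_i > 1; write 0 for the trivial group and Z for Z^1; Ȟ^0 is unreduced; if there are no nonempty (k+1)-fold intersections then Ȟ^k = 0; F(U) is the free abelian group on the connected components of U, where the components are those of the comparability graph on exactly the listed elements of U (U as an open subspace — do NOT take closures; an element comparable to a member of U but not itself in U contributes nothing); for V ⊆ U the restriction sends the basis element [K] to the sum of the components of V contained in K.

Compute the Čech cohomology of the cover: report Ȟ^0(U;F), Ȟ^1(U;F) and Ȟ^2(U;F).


intersection data:
  V1={{v},{q,v},{u,v},{q,u,v}} V2={{q},{r},{s},{p,q},{p,r},{p,s},{q,s},{q,u},{q,v},{r,s},{r,t},{r,u},{s,t},{s,u},{p,q,s},{p,r,t},{q,u,v},{r,s,t},{r,s,u}} V3={{p},{t},{u},{p,q},{p,r},{p,s},{p,t},{q,u},{r,t},{r,u},{s,t},{s,u},{u,v},{p,q,s},{p,r,t},{q,u,v},{r,s,t},{r,s,u}}
  V12={{q,v},{q,u,v}} V13={{u,v},{q,u,v}} V23={{p,q},{p,r},{p,s},{q,u},{r,t},{r,u},{s,t},{s,u},{p,q,s},{p,r,t},{q,u,v},{r,s,t},{r,s,u}}
  V123={{q,u,v}}
components per intersection:
  V1: {{v},{q,v},{u,v},{q,u,v}}
  V2: {{q},{r},{s},{p,q},{p,r},{p,s},{q,s},{q,u},{q,v},{r,s},{r,t},{r,u},{s,t},{s,u},{p,q,s},{p,r,t},{q,u,v},{r,s,t},{r,s,u}}
  V3: {{p},{t},{p,q},{p,r},{p,s},{p,t},{r,t},{s,t},{p,q,s},{p,r,t},{r,s,t}} {{u},{q,u},{r,u},{s,u},{u,v},{q,u,v},{r,s,u}}
  V12: {{q,v},{q,u,v}}
  V13: {{u,v},{q,u,v}}
  V23: {{p,q},{p,s},{p,q,s}} {{p,r},{r,t},{s,t},{p,r,t},{r,s,t}} {{q,u},{q,u,v}} {{r,u},{s,u},{r,s,u}}
  V123: {{q,u,v}}
C dims 4,6,1; δ0: rk 3, SNF 1^3; δ1: rk 1, SNF 1^1
Ȟ^0 = (4 − 3) − 0 = 1, so Ȟ^0 ≅ Z
Ȟ^1 = (6 − 1) − 3 = 2, so Ȟ^1 ≅ Z^2
Ȟ^2 = (1 − 0) − 1 = 0, so Ȟ^2 ≅ 0

Ȟ^0(U;F) ≅ Z, Ȟ^1(U;F) ≅ Z^2 and Ȟ^2(U;F) ≅ 0


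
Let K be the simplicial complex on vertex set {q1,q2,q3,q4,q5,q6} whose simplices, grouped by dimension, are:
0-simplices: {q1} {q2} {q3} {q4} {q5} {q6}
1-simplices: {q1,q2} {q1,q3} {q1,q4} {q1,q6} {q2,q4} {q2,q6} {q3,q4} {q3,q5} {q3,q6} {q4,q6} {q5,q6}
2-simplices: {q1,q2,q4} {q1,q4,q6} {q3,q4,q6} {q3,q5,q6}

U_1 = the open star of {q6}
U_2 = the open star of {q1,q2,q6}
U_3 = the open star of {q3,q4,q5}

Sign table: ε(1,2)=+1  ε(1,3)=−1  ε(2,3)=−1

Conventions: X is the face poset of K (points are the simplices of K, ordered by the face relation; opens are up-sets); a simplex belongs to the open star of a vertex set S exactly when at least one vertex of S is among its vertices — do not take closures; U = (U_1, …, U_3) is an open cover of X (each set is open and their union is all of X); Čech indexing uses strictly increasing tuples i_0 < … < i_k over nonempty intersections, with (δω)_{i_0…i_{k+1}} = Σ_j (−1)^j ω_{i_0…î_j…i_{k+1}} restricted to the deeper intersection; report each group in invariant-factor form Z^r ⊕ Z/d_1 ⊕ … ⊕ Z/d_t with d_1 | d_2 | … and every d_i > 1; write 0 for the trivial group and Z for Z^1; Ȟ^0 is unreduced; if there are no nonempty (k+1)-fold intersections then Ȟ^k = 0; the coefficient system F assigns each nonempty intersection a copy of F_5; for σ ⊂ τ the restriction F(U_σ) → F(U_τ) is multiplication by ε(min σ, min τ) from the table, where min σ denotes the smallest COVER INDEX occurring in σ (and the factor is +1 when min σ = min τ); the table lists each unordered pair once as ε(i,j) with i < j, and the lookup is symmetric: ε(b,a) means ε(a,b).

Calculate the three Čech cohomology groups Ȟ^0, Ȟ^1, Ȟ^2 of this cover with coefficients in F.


intersection data:
  U1={{q6},{q1,q6},{q2,q6},{q3,q6},{q4,q6},{q5,q6},{q1,q4,q6},{q3,q4,q6},{q3,q5,q6}} U2={{q1},{q2},{q6},{q1,q2},{q1,q3},{q1,q4},{q1,q6},{q2,q4},{q2,q6},{q3,q6},{q4,q6},{q5,q6},{q1,q2,q4},{q1,q4,q6},{q3,q4,q6},{q3,q5,q6}} U3={{q3},{q4},{q5},{q1,q3},{q1,q4},{q2,q4},{q3,q4},{q3,q5},{q3,q6},{q4,q6},{q5,q6},{q1,q2,q4},{q1,q4,q6},{q3,q4,q6},{q3,q5,q6}}
  U12={{q6},{q1,q6},{q2,q6},{q3,q6},{q4,q6},{q5,q6},{q1,q4,q6},{q3,q4,q6},{q3,q5,q6}} U13={{q3,q6},{q4,q6},{q5,q6},{q1,q4,q6},{q3,q4,q6},{q3,q5,q6}} U23={{q1,q3},{q1,q4},{q2,q4},{q3,q6},{q4,q6},{q5,q6},{q1,q2,q4},{q1,q4,q6},{q3,q4,q6},{q3,q5,q6}}
  U123={{q3,q6},{q4,q6},{q5,q6},{q1,q4,q6},{q3,q4,q6},{q3,q5,q6}}
C dims 3,3,1; δ0: rk_F5 2; δ1: rk_F5 1
Ȟ^0 = (3 − 2) − 0 = 1, so Ȟ^0 ≅ Z/5
Ȟ^1 = (3 − 1) − 2 = 0, so Ȟ^1 ≅ 0
Ȟ^2 = (1 − 0) − 1 = 0, so Ȟ^2 ≅ 0

Ȟ^0(U;F) ≅ Z/5, Ȟ^1(U;F) ≅ 0, Ȟ^2(U;F) ≅ 0


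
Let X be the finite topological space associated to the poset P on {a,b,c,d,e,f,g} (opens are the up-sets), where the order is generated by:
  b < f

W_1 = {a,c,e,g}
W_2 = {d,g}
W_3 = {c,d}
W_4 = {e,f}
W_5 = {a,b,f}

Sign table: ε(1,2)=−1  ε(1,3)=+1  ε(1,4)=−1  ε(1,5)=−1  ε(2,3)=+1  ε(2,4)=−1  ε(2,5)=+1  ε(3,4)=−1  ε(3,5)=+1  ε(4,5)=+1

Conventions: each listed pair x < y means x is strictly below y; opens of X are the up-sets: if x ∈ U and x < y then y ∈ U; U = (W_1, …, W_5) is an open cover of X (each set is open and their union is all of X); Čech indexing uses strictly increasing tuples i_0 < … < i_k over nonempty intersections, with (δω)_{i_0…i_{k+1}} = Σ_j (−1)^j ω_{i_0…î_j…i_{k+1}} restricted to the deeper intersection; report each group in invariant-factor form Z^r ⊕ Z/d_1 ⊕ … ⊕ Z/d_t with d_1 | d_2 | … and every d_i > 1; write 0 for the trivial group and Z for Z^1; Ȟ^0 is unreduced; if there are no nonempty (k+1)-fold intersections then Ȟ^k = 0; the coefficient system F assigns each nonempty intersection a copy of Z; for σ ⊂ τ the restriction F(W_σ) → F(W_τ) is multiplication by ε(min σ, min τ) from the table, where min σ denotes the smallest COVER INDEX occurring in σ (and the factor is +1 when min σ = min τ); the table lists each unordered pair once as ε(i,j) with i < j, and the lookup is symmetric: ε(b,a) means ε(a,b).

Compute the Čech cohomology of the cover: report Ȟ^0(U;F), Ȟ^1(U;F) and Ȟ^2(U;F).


Ȟ^0(U;F) ≅ 0; Ȟ^1(U;F) ≅ Z ⊕ Z/2; Ȟ^2(U;F) ≅ 0

nonempty overlaps:
  W12={g} W13={c} W14={e} W15={a} W23={d} W45={f}
C dims 5,6; δ0: rk 5, SNF 1^4·2
degree 0: 5−5−0 = 0 → Ȟ^0 ≅ 0
degree 1: 6−0−5 = 1 plus torsion [2] → Ȟ^1 ≅ Z ⊕ Z/2
degree 2: 0−0−0 = 0 → Ȟ^2 ≅ 0


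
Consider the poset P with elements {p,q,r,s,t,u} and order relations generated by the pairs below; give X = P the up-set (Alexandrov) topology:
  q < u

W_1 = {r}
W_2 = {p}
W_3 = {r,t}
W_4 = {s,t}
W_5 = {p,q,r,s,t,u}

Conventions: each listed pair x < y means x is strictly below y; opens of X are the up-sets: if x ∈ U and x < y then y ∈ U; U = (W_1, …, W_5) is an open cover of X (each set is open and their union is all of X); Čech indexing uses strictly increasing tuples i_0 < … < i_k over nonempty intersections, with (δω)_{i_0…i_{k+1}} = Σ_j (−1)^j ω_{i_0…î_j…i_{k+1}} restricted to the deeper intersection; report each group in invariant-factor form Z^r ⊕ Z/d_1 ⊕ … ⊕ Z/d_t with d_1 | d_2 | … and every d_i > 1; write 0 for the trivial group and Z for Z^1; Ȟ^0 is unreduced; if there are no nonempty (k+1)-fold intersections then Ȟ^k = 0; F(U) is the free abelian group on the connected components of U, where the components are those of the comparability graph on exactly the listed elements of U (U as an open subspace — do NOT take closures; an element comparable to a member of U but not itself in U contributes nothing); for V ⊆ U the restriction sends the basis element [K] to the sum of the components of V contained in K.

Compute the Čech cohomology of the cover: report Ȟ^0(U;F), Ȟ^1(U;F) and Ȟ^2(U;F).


cover nerve:
  W13={r} W15={r} W25={p} W34={t} W35={r,t} W45={s,t}
  W135={r} W345={t}
components per intersection:
  W1: {r}
  W2: {p}
  W3: {r} {t}
  W4: {s} {t}
  W5: {p} {q,u} {r} {s} {t}
  W13: {r}
  W15: {r}
  W25: {p}
  W34: {t}
  W35: {r} {t}
  W45: {s} {t}
  W135: {r}
  W345: {t}
C dims 11,8,2; δ0: rk 6, SNF 1^6; δ1: rk 2, SNF 1^2
Ȟ^0: (11−6)−0=5 ⇒ Z^5
Ȟ^1: (8−2)−6=0 ⇒ 0
Ȟ^2: (2−0)−2=0 ⇒ 0

Ȟ^0(U;F) ≅ Z^5; Ȟ^1(U;F) ≅ 0; Ȟ^2(U;F) ≅ 0


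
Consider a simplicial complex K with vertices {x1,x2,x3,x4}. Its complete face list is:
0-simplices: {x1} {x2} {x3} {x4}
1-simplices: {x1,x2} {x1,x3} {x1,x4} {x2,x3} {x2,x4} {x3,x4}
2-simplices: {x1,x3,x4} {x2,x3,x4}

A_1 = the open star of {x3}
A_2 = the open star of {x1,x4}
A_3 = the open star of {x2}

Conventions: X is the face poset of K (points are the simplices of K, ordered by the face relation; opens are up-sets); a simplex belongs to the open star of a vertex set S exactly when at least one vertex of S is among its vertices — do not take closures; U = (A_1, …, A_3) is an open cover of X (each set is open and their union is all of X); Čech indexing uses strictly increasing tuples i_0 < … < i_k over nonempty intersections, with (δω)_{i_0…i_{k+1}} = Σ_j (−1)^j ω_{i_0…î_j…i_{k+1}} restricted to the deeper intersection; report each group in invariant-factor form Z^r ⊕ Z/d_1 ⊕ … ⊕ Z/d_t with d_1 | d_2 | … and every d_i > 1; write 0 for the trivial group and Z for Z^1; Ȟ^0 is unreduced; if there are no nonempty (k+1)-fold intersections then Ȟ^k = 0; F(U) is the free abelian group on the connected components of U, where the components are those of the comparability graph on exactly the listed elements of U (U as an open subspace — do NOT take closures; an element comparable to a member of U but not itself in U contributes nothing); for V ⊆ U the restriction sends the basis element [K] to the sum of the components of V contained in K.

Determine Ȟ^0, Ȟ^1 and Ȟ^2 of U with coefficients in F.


Ȟ^0 ≅ Z; Ȟ^1 ≅ Z; Ȟ^2 ≅ 0

nonempty intersections:
  A1={{x3},{x1,x3},{x2,x3},{x3,x4},{x1,x3,x4},{x2,x3,x4}} A2={{x1},{x4},{x1,x2},{x1,x3},{x1,x4},{x2,x4},{x3,x4},{x1,x3,x4},{x2,x3,x4}} A3={{x2},{x1,x2},{x2,x3},{x2,x4},{x2,x3,x4}}
  A12={{x1,x3},{x3,x4},{x1,x3,x4},{x2,x3,x4}} A13={{x2,x3},{x2,x3,x4}} A23={{x1,x2},{x2,x4},{x2,x3,x4}}
  A123={{x2,x3,x4}}
components per intersection:
  A1: {{x3},{x1,x3},{x2,x3},{x3,x4},{x1,x3,x4},{x2,x3,x4}}
  A2: {{x1},{x4},{x1,x2},{x1,x3},{x1,x4},{x2,x4},{x3,x4},{x1,x3,x4},{x2,x3,x4}}
  A3: {{x2},{x1,x2},{x2,x3},{x2,x4},{x2,x3,x4}}
  A12: {{x1,x3},{x3,x4},{x1,x3,x4},{x2,x3,x4}}
  A13: {{x2,x3},{x2,x3,x4}}
  A23: {{x1,x2}} {{x2,x4},{x2,x3,x4}}
  A123: {{x2,x3,x4}}
C dims 3,4,1; δ0: rk 2, SNF 1^2; δ1: rk 1, SNF 1^1
Ȟ^0: (3−2)−0=1 ⇒ Z
Ȟ^1: (4−1)−2=1 ⇒ Z
Ȟ^2: (1−0)−1=0 ⇒ 0


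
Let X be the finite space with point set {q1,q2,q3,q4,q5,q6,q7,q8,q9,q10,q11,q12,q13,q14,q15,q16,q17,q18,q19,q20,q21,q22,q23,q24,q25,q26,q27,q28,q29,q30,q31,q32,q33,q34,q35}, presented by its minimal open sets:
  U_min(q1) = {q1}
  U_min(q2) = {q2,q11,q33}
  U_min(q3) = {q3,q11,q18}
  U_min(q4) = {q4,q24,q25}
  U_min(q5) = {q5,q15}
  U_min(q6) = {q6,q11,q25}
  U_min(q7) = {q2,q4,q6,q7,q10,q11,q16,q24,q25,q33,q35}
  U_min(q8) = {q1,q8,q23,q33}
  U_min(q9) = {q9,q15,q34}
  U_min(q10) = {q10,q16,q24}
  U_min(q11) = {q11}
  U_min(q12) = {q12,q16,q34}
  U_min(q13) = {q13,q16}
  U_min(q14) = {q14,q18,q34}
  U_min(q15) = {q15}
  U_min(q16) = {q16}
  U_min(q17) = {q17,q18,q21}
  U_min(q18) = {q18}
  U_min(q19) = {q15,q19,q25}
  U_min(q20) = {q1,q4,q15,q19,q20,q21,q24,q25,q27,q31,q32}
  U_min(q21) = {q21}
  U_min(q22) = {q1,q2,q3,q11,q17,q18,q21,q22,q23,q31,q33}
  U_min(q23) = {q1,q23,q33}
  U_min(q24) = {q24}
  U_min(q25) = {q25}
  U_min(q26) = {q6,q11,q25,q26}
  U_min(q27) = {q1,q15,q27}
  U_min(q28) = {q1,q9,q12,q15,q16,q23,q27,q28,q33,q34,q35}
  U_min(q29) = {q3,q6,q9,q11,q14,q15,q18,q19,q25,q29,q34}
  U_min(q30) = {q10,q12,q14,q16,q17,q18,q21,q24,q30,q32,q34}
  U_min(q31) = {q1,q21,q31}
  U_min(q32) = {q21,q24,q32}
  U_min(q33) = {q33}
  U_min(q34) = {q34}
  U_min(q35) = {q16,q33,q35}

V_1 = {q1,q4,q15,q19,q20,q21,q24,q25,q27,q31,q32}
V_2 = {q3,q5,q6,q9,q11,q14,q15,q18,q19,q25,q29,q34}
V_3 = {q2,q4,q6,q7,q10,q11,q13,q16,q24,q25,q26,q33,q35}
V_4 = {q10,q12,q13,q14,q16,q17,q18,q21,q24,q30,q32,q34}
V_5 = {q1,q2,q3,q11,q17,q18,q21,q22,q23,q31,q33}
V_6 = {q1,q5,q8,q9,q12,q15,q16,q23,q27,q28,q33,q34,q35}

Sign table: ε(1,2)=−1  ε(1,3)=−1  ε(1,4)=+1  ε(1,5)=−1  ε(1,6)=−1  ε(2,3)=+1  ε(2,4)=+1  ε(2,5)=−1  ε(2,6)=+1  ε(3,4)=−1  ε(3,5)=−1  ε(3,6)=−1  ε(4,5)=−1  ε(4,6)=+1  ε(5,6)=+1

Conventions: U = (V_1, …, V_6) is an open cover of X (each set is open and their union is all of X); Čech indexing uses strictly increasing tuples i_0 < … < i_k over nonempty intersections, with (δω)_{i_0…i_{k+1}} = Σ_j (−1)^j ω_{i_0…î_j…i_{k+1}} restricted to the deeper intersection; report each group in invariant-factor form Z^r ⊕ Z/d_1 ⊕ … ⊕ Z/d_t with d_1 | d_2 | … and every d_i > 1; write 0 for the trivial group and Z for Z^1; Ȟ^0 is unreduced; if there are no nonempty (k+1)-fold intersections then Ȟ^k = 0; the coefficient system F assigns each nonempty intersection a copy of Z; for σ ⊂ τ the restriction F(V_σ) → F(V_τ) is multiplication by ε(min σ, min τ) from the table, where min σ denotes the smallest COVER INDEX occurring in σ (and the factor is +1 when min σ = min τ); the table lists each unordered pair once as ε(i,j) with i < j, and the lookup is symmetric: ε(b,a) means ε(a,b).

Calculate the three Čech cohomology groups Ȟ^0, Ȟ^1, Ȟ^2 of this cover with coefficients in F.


nerve of the cover:
  V12={q15,q19,q25} V13={q4,q24,q25} V14={q21,q24,q32} V15={q1,q21,q31} V16={q1,q15,q27} V23={q6,q11,q25} V24={q14,q18,q34} V25={q3,q11,q18} V26={q5,q9,q15,q34} V34={q10,q13,q16,q24} V35={q2,q11,q33} V36={q16,q33,q35} V45={q17,q18,q21} V46={q12,q16,q34} V56={q1,q23,q33}
  V123={q25} V126={q15} V134={q24} V145={q21} V156={q1} V235={q11} V245={q18} V246={q34} V346={q16} V356={q33}
C dims 6,15,10; δ0: rk 6, SNF 1^5·2; δ1: rk 9, SNF 1^9
Ȟ^0 = (6 − 6) − 0 = 0, so Ȟ^0 ≅ 0
Ȟ^1 = (15 − 9) − 6 = 0 plus torsion [2], so Ȟ^1 ≅ Z/2
Ȟ^2 = (10 − 0) − 9 = 1, so Ȟ^2 ≅ Z

Ȟ^0 ≅ 0,  Ȟ^1 ≅ Z/2,  Ȟ^2 ≅ Z


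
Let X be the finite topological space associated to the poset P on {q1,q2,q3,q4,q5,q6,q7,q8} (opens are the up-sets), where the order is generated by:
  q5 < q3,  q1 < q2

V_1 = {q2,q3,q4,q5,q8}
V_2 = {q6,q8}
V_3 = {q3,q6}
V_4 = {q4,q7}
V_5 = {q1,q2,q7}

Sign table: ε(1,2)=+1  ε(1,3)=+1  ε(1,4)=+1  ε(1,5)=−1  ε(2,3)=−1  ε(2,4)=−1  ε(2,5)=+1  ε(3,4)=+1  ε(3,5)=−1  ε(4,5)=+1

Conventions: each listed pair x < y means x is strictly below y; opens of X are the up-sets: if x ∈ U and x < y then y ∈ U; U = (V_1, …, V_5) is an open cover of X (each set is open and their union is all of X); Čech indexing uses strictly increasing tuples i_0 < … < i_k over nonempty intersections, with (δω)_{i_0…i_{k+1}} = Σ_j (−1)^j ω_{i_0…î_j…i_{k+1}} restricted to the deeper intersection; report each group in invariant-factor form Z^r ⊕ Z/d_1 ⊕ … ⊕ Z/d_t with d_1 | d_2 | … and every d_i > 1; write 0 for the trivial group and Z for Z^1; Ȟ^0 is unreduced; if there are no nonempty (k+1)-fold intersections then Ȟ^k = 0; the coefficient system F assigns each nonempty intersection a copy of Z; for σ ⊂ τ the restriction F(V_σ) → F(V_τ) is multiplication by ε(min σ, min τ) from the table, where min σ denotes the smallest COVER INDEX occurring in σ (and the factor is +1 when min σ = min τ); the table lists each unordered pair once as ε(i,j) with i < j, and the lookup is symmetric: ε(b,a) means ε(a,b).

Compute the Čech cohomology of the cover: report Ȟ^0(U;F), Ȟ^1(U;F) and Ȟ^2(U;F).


Ȟ^0(U;F) ≅ 0, Ȟ^1(U;F) ≅ Z ⊕ Z/2, Ȟ^2(U;F) ≅ 0

nerve simplices:
  V12={q8} V13={q3} V14={q4} V15={q2} V23={q6} V45={q7}
C dims 5,6; δ0: rk 5, SNF 1^4·2
degree 0: 5−5−0 = 0 → Ȟ^0 ≅ 0
degree 1: 6−0−5 = 1 plus torsion [2] → Ȟ^1 ≅ Z ⊕ Z/2
degree 2: 0−0−0 = 0 → Ȟ^2 ≅ 0


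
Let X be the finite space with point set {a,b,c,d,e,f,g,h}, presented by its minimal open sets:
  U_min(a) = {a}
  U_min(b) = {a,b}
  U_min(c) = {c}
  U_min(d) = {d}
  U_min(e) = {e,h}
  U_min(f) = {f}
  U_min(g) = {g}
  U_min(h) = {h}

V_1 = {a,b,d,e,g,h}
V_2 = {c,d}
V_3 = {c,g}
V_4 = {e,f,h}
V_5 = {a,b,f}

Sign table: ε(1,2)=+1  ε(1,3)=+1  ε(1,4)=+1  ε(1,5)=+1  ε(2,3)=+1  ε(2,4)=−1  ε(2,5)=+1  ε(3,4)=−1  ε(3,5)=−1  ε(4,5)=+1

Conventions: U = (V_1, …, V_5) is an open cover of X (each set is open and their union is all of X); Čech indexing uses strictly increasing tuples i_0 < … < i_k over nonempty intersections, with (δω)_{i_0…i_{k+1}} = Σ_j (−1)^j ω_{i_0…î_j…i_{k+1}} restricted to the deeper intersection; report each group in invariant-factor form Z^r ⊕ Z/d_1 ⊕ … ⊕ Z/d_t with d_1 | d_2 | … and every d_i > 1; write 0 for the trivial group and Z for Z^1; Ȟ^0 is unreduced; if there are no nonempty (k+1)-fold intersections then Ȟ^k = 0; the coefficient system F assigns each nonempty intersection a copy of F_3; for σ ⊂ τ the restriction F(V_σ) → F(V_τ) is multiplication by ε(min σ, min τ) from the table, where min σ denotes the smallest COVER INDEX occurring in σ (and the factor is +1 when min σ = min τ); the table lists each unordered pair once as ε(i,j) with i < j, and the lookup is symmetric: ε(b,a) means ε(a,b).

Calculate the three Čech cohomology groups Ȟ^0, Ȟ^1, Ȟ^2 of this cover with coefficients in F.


cover nerve:
  V12={d} V13={g} V14={e,h} V15={a,b} V23={c} V45={f}
C dims 5,6; δ0: rk_F3 4
Ȟ^0: (5−4)−0=1 ⇒ Z/3
Ȟ^1: (6−0)−4=2 ⇒ Z/3 ⊕ Z/3
Ȟ^2: (0−0)−0=0 ⇒ 0

Ȟ^0 = Z/3, Ȟ^1 = Z/3 ⊕ Z/3 and Ȟ^2 = 0


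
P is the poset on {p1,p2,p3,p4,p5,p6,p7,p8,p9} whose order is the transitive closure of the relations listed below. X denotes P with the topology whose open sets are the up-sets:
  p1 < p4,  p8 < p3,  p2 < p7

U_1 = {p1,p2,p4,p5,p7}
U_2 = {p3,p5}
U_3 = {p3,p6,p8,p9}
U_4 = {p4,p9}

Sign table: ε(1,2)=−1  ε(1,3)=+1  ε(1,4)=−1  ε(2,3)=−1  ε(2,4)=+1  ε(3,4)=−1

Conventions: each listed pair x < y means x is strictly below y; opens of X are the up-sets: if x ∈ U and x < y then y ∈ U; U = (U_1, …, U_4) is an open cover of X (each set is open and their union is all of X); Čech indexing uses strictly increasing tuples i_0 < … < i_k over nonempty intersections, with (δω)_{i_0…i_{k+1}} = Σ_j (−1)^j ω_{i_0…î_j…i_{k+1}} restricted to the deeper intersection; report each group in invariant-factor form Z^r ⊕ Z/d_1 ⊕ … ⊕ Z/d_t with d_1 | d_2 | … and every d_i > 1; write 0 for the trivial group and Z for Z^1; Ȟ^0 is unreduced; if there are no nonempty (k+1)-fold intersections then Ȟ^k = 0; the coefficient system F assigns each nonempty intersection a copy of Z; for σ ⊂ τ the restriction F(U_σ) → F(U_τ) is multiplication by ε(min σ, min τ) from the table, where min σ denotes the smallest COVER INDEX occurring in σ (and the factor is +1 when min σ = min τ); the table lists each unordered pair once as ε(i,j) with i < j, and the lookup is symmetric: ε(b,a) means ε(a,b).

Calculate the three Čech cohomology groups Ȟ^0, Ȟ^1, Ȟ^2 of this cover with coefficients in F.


intersection data:
  U12={p5} U14={p4} U23={p3} U34={p9}
C dims 4,4; δ0: rk 3, SNF 1^3
Ȟ^0 = (4 − 3) − 0 = 1, so Ȟ^0 ≅ Z
Ȟ^1 = (4 − 0) − 3 = 1, so Ȟ^1 ≅ Z
Ȟ^2 = (0 − 0) − 0 = 0, so Ȟ^2 ≅ 0

Ȟ^0(U;F) ≅ Z; Ȟ^1(U;F) ≅ Z; Ȟ^2(U;F) ≅ 0


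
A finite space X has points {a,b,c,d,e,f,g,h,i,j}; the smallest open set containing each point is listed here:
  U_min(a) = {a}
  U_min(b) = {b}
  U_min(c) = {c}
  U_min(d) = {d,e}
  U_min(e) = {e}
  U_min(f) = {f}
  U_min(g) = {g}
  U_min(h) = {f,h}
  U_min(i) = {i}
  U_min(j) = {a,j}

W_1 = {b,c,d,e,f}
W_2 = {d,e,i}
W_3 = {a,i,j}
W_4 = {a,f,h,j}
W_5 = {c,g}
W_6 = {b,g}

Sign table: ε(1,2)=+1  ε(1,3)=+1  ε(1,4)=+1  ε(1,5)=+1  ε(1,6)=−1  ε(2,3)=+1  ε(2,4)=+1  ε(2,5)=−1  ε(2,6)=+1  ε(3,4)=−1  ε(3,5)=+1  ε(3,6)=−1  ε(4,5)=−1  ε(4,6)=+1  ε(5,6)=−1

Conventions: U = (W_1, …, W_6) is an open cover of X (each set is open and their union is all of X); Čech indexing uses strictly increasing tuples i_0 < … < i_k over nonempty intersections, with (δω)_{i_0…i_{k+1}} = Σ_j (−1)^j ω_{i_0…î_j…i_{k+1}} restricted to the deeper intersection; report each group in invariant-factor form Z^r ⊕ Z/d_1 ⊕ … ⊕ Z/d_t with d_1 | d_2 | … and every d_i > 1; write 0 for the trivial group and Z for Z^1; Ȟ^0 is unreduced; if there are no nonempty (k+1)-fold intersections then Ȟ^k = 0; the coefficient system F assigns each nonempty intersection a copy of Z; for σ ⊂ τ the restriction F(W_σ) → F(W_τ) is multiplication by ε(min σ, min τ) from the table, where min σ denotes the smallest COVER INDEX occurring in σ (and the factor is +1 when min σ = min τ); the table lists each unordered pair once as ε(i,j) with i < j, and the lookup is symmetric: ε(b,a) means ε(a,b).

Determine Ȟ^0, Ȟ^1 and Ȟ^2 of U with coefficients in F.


Ȟ^0 = 0, Ȟ^1 = Z ⊕ Z/2 and Ȟ^2 = 0

nerve simplices:
  W12={d,e} W14={f} W15={c} W16={b} W23={i} W34={a,j} W56={g}
C dims 6,7; δ0: rk 6, SNF 1^5·2
degree 0: 6−6−0 = 0 → Ȟ^0 ≅ 0
degree 1: 7−0−6 = 1 plus torsion [2] → Ȟ^1 ≅ Z ⊕ Z/2
degree 2: 0−0−0 = 0 → Ȟ^2 ≅ 0
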